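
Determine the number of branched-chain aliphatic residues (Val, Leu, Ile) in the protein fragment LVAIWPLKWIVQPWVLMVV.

10

Matching residues: L1, V2, I4, L7, I10, V11, V15, L16, V18, V19.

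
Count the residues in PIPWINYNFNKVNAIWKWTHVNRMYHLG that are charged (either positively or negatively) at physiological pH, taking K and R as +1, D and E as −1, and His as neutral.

Charged side chains at pH ~7.4: K, R (positive); D, E (negative).
Matching residues: K11, K17, R23.

3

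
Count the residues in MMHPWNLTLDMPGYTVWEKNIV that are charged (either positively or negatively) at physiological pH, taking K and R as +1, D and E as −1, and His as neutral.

Charged side chains at pH ~7.4: K, R (positive); D, E (negative).
Matching residues: D10, E18, K19.

3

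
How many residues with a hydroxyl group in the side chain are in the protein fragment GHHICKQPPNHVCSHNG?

1

S, T, and Y are the three residues with a side-chain hydroxyl.
Matching residues: S14.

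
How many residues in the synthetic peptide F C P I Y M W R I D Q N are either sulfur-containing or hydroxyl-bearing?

3

Sulfur-containing: C, M. Hydroxyl-bearing: S, T, Y.
Sulfur-containing residues here: C2, M6 (2).
Hydroxyl-bearing residues here: Y5 (1).
The two groups share no amino acid, so total = 2 + 1 = 3.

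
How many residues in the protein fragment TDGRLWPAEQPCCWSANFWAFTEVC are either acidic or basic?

Acidic: D, E. Basic: H, K, R.
Acidic residues here: D2, E9, E23 (3).
Basic residues here: R4 (1).
The two groups share no amino acid, so total = 3 + 1 = 4.

4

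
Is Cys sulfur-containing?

The sulfur-bearing residues are cysteine (–SH) and methionine (–S–CH₃).
Cysteine is in this group.

Yes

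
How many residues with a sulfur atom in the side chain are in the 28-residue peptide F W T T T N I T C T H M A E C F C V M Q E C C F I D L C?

Cysteine (C, thiol) and methionine (M, thioether) are the two sulfur-containing amino acids.
Matching residues: C9, M12, C15, C17, M19, C22, C23, C28.

8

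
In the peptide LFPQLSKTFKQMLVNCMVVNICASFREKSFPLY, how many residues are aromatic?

F, W, and Y each carry an aromatic ring on the side chain.
Matching residues: F2, F9, F25, F30, Y33.

5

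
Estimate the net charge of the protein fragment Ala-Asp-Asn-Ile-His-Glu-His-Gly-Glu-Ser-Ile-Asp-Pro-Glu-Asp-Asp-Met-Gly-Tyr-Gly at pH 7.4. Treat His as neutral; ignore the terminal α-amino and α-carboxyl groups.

-7

The side chains ionized at physiological pH are Lys/Arg (+1) and Asp/Glu (−1); with His treated as neutral, nothing else contributes.
Positive (K, R): none → +0.
Negative (D, E): Asp2, Glu6, Glu9, Asp12, Glu14, Asp15, Asp16 → −7.
Net charge = (+0) + (−7) = −7.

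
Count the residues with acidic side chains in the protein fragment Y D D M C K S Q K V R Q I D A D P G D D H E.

Only D (aspartate) and E (glutamate) carry a side-chain carboxylic acid.
Matching residues: D2, D3, D14, D16, D19, D20, E22.

7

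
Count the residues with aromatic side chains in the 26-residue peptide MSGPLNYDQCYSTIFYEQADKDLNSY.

Phenylalanine (F), tryptophan (W), and tyrosine (Y) have aromatic ring side chains.
Matching residues: Y7, Y11, F15, Y16, Y26.

5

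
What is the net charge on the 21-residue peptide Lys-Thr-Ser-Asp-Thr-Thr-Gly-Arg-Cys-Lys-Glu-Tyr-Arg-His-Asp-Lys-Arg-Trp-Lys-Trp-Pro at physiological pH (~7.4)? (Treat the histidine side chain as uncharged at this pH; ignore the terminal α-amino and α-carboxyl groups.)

The side chains ionized at physiological pH are Lys/Arg (+1) and Asp/Glu (−1); with His treated as neutral, nothing else contributes.
Positive (K, R): Lys1, Arg8, Lys10, Arg13, Lys16, Arg17, Lys19 → +7.
Negative (D, E): Asp4, Glu11, Asp15 → −3.
Net charge = (+7) + (−3) = +4.

+4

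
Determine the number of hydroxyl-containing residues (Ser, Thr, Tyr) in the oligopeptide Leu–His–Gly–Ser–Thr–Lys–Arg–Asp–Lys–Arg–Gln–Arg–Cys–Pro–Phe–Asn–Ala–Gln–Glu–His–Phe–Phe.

Matching residues: Ser4, Thr5.

2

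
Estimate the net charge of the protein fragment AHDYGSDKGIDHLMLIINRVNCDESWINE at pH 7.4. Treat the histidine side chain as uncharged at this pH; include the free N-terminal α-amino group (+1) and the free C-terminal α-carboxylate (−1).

-4

At pH ~7.4 the Lys and Arg side chains are protonated (+1), the Asp and Glu side chains are deprotonated (−1), and with His taken as neutral all other side chains carry no charge.
Positive (K, R): K8, R19 → +2.
Negative (D, E): D3, D7, D11, D23, E24, E29 → −6.
The N-terminus (+1) and C-terminus (−1) cancel.
Net charge = (+2) + (−6) = −4.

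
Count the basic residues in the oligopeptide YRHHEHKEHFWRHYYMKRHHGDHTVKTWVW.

14

K, R, and H are the three residues with basic side chains (ε-amine, guanidinium, and imidazole respectively).
Matching residues: R2, H3, H4, H6, K7, H9, R12, H13, K17, R18, H19, H20, H23, K26.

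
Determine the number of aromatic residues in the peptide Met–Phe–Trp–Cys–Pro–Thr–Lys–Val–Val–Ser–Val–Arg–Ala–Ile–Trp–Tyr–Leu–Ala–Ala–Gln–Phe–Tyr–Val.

F, W, and Y each carry an aromatic ring on the side chain.
Matching residues: Phe2, Trp3, Trp15, Tyr16, Phe21, Tyr22.

6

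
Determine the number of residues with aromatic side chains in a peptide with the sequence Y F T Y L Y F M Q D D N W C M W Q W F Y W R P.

11

Phenylalanine (F), tryptophan (W), and tyrosine (Y) have aromatic ring side chains.
Matching residues: Y1, F2, Y4, Y6, F7, W13, W16, W18, F19, Y20, W21.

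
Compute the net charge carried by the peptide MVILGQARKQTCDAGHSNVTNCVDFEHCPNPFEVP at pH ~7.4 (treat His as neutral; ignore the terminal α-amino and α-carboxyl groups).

At pH ~7.4 the Lys and Arg side chains are protonated (+1), the Asp and Glu side chains are deprotonated (−1), and with His taken as neutral all other side chains carry no charge.
Positive (K, R): R8, K9 → +2.
Negative (D, E): D13, D24, E26, E33 → −4.
Net charge = (+2) + (−4) = −2.

-2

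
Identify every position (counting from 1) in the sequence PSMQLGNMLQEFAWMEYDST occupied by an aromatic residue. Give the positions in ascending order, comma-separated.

12, 14, 17

F, W, and Y each carry an aromatic ring on the side chain.
Matching residues: F12, W14, Y17.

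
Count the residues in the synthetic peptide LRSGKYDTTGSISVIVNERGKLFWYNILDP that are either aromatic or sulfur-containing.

Aromatic: F, W, Y. Sulfur-containing: C, M.
Aromatic residues here: Y6, F23, W24, Y25 (4).
Sulfur-containing residues here: none (0).
The two groups share no amino acid, so total = 4 + 0 = 4.

4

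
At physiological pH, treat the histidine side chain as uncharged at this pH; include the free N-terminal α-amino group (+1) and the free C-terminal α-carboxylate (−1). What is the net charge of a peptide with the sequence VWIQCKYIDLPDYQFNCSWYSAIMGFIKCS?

Near pH 7.4, K and R contribute +1 each, D and E contribute −1 each, and every other side chain (His included, as stated) is uncharged.
Positive (K, R): K6, K28 → +2.
Negative (D, E): D9, D12 → −2.
The N-terminus (+1) and C-terminus (−1) cancel.
Net charge = (+2) + (−2) = 0.

0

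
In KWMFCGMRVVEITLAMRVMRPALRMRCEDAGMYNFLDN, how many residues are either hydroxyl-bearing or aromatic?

5

Hydroxyl-bearing: S, T, Y. Aromatic: F, W, Y.
Hydroxyl-bearing residues here: T13, Y33 (2).
Aromatic residues here: W2, F4, Y33, F35 (4).
Y is in both groups, so the 1 Y residue must not be double-counted.
Total = 2 + 4 − 1 = 5.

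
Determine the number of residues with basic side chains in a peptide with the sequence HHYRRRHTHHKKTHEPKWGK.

K, R, and H are the three residues with basic side chains (ε-amine, guanidinium, and imidazole respectively).
Matching residues: H1, H2, R4, R5, R6, H7, H9, H10, K11, K12, H14, K17, K20.

13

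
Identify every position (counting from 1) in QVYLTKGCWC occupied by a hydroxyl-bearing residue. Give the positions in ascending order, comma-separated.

Matching residues: Y3, T5.

3, 5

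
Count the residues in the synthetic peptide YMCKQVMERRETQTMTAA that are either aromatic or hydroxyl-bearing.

Aromatic: F, W, Y. Hydroxyl-bearing: S, T, Y.
Aromatic residues here: Y1 (1).
Hydroxyl-bearing residues here: Y1, T12, T14, T16 (4).
Y is in both groups, so the 1 Y residue must not be double-counted.
Total = 1 + 4 − 1 = 4.

4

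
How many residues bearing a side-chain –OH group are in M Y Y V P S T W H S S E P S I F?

7

S, T, and Y are the three residues with a side-chain hydroxyl.
Matching residues: Y2, Y3, S6, T7, S10, S11, S14.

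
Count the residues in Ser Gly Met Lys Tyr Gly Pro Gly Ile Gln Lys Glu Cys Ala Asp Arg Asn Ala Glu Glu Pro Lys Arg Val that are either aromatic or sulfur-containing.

Aromatic: F, W, Y. Sulfur-containing: C, M.
Aromatic residues here: Tyr5 (1).
Sulfur-containing residues here: Met3, Cys13 (2).
The two groups share no amino acid, so total = 1 + 2 = 3.

3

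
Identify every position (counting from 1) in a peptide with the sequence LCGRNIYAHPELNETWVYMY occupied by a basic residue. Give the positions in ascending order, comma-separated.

4, 9

The basic amino acids are Lys (K), Arg (R), and His (H).
Matching residues: R4, H9.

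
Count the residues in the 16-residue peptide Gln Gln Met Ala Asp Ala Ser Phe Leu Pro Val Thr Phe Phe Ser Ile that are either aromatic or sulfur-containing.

Aromatic: F, W, Y. Sulfur-containing: C, M.
Aromatic residues here: Phe8, Phe13, Phe14 (3).
Sulfur-containing residues here: Met3 (1).
The two groups share no amino acid, so total = 3 + 1 = 4.

4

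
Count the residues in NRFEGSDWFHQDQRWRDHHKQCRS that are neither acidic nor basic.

12

Acidic: D, E. Basic: K, R, H. All other residues are neither.
Matching residues: N1, F3, G5, S6, W8, F9, Q11, Q13, W15, Q21, C22, S24.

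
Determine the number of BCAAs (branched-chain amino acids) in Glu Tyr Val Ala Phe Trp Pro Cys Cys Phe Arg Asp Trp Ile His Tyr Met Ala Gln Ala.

2

V, L, and I make up the branched-chain aliphatic group.
Matching residues: Val3, Ile14.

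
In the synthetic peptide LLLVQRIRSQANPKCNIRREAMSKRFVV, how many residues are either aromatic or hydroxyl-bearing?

Aromatic: F, W, Y. Hydroxyl-bearing: S, T, Y.
Aromatic residues here: F26 (1).
Hydroxyl-bearing residues here: S9, S23 (2).
(Y belongs to both groups, but none appear in this sequence.) Total = 1 + 2 = 3.

3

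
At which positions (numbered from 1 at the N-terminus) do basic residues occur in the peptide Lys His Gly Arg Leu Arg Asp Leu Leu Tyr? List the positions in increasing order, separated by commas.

K, R, and H are the three residues with basic side chains (ε-amine, guanidinium, and imidazole respectively).
Matching residues: Lys1, His2, Arg4, Arg6.

1, 2, 4, 6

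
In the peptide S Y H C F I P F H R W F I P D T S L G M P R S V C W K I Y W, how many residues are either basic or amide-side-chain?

Basic: H, K, R. Amide-side-chain: N, Q.
Basic residues here: H3, H9, R10, R22, K27 (5).
Amide-side-chain residues here: none (0).
The two groups share no amino acid, so total = 5 + 0 = 5.

5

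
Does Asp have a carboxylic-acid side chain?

The acidic residues are Asp (D) and Glu (E), whose side chains end in a carboxylate group.
Aspartate is in this group.

Yes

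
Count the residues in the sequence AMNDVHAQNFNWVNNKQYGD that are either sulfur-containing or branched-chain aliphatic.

3

Sulfur-containing: C, M. Branched-chain aliphatic: I, L, V.
Sulfur-containing residues here: M2 (1).
Branched-chain aliphatic residues here: V5, V13 (2).
The two groups share no amino acid, so total = 1 + 2 = 3.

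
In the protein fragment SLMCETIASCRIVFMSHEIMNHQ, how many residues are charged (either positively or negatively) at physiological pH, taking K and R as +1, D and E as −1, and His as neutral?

3

Charged side chains at pH ~7.4: K, R (positive); D, E (negative).
Matching residues: E5, R11, E18.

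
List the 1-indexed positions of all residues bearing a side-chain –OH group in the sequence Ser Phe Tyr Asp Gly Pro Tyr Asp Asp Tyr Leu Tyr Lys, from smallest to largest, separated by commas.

The –OH-bearing residues are Ser, Thr (aliphatic alcohols), and Tyr (phenol).
Matching residues: Ser1, Tyr3, Tyr7, Tyr10, Tyr12.

1, 3, 7, 10, 12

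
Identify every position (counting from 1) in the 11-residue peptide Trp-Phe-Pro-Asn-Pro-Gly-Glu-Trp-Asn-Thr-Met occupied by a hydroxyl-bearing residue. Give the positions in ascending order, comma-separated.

10

Serine (S), threonine (T), and tyrosine (Y) each carry a hydroxyl group on the side chain.
Matching residues: Thr10.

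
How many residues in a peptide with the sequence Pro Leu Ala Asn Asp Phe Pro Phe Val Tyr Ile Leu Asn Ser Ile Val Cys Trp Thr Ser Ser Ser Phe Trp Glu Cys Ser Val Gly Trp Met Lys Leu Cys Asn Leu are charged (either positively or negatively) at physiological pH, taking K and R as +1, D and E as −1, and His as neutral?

3

Charged side chains at pH ~7.4: K, R (positive); D, E (negative).
Matching residues: Asp5, Glu25, Lys32.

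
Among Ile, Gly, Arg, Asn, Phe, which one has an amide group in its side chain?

The amide-side-chain residues are Asn (N) and Gln (Q).
Of the listed options, only Asn belongs to this group.

Asn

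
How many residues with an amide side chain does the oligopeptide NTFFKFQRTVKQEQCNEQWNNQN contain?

The amide-side-chain residues are Asn (N) and Gln (Q).
Matching residues: N1, Q7, Q12, Q14, N16, Q18, N20, N21, Q22, N23.

10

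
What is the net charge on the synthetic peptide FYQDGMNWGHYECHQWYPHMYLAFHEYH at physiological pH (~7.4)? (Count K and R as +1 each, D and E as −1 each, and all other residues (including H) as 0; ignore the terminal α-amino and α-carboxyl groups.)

-3

Positive (K, R): none → +0.
Negative (D, E): D4, E12, E26 → −3.
Net charge = (+0) + (−3) = −3.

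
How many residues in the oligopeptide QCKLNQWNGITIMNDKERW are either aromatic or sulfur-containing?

4

Aromatic: F, W, Y. Sulfur-containing: C, M.
Aromatic residues here: W7, W19 (2).
Sulfur-containing residues here: C2, M13 (2).
The two groups share no amino acid, so total = 2 + 2 = 4.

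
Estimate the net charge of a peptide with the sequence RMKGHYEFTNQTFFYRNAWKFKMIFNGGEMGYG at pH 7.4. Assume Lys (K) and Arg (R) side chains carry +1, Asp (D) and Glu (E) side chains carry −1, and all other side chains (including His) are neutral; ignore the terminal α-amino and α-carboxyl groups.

Positive (K, R): R1, K3, R16, K20, K22 → +5.
Negative (D, E): E7, E29 → −2.
Net charge = (+5) + (−2) = +3.

+3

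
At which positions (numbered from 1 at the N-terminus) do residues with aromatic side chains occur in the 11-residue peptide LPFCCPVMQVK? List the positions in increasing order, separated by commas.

The aromatic amino acids are Phe (F, benzyl), Trp (W, indole), and Tyr (Y, phenol).
Matching residues: F3.

3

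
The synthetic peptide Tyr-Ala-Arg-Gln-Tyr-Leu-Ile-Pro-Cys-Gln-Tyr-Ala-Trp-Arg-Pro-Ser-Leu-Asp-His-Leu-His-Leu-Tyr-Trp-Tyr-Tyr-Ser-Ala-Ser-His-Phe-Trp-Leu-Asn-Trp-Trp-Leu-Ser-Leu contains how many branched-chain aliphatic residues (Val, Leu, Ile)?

8

Matching residues: Leu6, Ile7, Leu17, Leu20, Leu22, Leu33, Leu37, Leu39.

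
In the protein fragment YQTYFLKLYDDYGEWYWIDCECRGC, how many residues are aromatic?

F, W, and Y each carry an aromatic ring on the side chain.
Matching residues: Y1, Y4, F5, Y9, Y12, W15, Y16, W17.

8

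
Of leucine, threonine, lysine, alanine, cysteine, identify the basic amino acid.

lysine

The basic amino acids are Lys (K), Arg (R), and His (H).
Of the listed options, only lysine belongs to this group.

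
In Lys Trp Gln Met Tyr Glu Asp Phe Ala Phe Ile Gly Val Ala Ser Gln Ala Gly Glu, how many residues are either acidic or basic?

Acidic: D, E. Basic: H, K, R.
Acidic residues here: Glu6, Asp7, Glu19 (3).
Basic residues here: Lys1 (1).
The two groups share no amino acid, so total = 3 + 1 = 4.

4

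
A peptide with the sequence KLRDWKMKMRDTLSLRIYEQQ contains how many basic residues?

The basic amino acids are Lys (K), Arg (R), and His (H).
Matching residues: K1, R3, K6, K8, R10, R16.

6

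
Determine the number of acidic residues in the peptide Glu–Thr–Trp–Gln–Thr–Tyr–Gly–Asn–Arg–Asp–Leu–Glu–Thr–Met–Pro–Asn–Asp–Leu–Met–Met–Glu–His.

5

The acidic residues are Asp (D) and Glu (E), whose side chains end in a carboxylate group.
Matching residues: Glu1, Asp10, Glu12, Asp17, Glu21.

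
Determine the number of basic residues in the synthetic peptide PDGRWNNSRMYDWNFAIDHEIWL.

K, R, and H are the three residues with basic side chains (ε-amine, guanidinium, and imidazole respectively).
Matching residues: R4, R9, H19.

3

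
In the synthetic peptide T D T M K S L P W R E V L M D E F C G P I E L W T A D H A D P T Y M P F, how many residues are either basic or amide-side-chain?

3

Basic: H, K, R. Amide-side-chain: N, Q.
Basic residues here: K5, R10, H28 (3).
Amide-side-chain residues here: none (0).
The two groups share no amino acid, so total = 3 + 0 = 3.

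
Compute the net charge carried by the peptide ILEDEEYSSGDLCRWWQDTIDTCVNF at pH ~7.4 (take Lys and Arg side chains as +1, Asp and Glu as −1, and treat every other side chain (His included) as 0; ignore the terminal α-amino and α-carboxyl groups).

-6

Positive (K, R): R14 → +1.
Negative (D, E): E3, D4, E5, E6, D11, D18, D21 → −7.
Net charge = (+1) + (−7) = −6.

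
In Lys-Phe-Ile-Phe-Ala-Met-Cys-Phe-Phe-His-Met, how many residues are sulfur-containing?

Only Cys (C) and Met (M) have a sulfur atom in the side chain.
Matching residues: Met6, Cys7, Met11.

3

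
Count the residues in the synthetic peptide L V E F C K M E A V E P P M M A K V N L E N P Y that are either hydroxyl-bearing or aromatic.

2

Hydroxyl-bearing: S, T, Y. Aromatic: F, W, Y.
Hydroxyl-bearing residues here: Y24 (1).
Aromatic residues here: F4, Y24 (2).
Y is in both groups, so the 1 Y residue must not be double-counted.
Total = 1 + 2 − 1 = 2.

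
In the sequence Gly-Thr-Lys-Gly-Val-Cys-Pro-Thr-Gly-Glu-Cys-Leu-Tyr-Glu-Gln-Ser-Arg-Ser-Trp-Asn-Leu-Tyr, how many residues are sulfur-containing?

2

The sulfur-bearing residues are cysteine (–SH) and methionine (–S–CH₃).
Matching residues: Cys6, Cys11.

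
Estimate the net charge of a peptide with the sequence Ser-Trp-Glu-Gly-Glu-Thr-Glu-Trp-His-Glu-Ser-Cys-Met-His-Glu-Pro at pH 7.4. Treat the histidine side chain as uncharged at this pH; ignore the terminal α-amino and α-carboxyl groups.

-5

The side chains ionized at physiological pH are Lys/Arg (+1) and Asp/Glu (−1); with His treated as neutral, nothing else contributes.
Positive (K, R): none → +0.
Negative (D, E): Glu3, Glu5, Glu7, Glu10, Glu15 → −5.
Net charge = (+0) + (−5) = −5.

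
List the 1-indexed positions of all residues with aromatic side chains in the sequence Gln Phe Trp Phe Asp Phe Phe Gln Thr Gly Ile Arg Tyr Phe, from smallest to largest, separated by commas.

The aromatic amino acids are Phe (F, benzyl), Trp (W, indole), and Tyr (Y, phenol).
Matching residues: Phe2, Trp3, Phe4, Phe6, Phe7, Tyr13, Phe14.

2, 3, 4, 6, 7, 13, 14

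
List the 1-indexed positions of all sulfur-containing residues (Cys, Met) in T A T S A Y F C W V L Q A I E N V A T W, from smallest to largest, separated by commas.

8

Matching residues: C8.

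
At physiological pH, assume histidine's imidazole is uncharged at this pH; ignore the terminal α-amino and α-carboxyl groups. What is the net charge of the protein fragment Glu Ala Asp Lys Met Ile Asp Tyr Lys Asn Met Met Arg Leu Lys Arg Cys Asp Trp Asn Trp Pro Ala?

Near pH 7.4, K and R contribute +1 each, D and E contribute −1 each, and every other side chain (His included, as stated) is uncharged.
Positive (K, R): Lys4, Lys9, Arg13, Lys15, Arg16 → +5.
Negative (D, E): Glu1, Asp3, Asp7, Asp18 → −4.
Net charge = (+5) + (−4) = +1.

+1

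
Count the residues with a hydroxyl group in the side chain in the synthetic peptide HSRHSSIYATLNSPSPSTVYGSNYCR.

12

Serine (S), threonine (T), and tyrosine (Y) each carry a hydroxyl group on the side chain.
Matching residues: S2, S5, S6, Y8, T10, S13, S15, S17, T18, Y20, S22, Y24.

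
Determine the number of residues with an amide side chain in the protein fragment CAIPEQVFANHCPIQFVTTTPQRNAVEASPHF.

5

The amide-side-chain residues are Asn (N) and Gln (Q).
Matching residues: Q6, N10, Q15, Q22, N24.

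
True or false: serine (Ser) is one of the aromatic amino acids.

False

Phenylalanine (F), tryptophan (W), and tyrosine (Y) have aromatic ring side chains.
Serine is not in this group.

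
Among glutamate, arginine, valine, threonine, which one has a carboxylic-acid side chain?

Aspartate (D) and glutamate (E) have carboxylic-acid side chains and are the acidic amino acids.
Of the listed options, only glutamate belongs to this group.

glutamate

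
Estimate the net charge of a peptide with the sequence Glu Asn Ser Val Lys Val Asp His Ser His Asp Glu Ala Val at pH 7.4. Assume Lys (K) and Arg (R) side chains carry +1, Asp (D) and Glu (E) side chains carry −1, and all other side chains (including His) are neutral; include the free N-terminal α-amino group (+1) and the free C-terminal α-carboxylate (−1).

-3

Positive (K, R): Lys5 → +1.
Negative (D, E): Glu1, Asp7, Asp11, Glu12 → −4.
The N-terminus (+1) and C-terminus (−1) cancel.
Net charge = (+1) + (−4) = −3.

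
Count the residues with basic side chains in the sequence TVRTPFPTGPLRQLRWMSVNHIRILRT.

K, R, and H are the three residues with basic side chains (ε-amine, guanidinium, and imidazole respectively).
Matching residues: R3, R12, R15, H21, R23, R26.

6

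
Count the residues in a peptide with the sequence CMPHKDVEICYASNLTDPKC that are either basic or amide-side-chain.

Basic: H, K, R. Amide-side-chain: N, Q.
Basic residues here: H4, K5, K19 (3).
Amide-side-chain residues here: N14 (1).
The two groups share no amino acid, so total = 3 + 1 = 4.

4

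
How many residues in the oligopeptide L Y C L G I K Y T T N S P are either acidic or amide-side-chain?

Acidic: D, E. Amide-side-chain: N, Q.
Acidic residues here: none (0).
Amide-side-chain residues here: N11 (1).
The two groups share no amino acid, so total = 0 + 1 = 1.

1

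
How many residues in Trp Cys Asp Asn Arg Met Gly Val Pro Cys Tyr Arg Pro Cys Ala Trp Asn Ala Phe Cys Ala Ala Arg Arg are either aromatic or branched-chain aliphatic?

Aromatic: F, W, Y. Branched-chain aliphatic: I, L, V.
Aromatic residues here: Trp1, Tyr11, Trp16, Phe19 (4).
Branched-chain aliphatic residues here: Val8 (1).
The two groups share no amino acid, so total = 4 + 1 = 5.

5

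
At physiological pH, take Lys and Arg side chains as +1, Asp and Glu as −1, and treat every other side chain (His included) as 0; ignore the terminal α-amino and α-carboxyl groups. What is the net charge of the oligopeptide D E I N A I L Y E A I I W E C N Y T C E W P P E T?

-6

Positive (K, R): none → +0.
Negative (D, E): D1, E2, E9, E14, E20, E24 → −6.
Net charge = (+0) + (−6) = −6.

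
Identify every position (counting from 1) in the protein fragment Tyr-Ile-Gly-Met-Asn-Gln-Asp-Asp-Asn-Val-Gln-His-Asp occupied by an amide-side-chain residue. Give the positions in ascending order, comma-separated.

Only N (asparagine) and Q (glutamine) carry a side-chain carboxamide.
Matching residues: Asn5, Gln6, Asn9, Gln11.

5, 6, 9, 11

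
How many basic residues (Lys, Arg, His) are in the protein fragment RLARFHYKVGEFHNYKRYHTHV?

9

Matching residues: R1, R4, H6, K8, H13, K16, R17, H19, H21.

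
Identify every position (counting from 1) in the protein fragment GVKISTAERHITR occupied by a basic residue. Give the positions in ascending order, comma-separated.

3, 9, 10, 13

K, R, and H are the three residues with basic side chains (ε-amine, guanidinium, and imidazole respectively).
Matching residues: K3, R9, H10, R13.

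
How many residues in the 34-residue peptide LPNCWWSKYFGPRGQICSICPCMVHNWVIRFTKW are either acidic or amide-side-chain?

3

Acidic: D, E. Amide-side-chain: N, Q.
Acidic residues here: none (0).
Amide-side-chain residues here: N3, Q15, N26 (3).
The two groups share no amino acid, so total = 0 + 3 = 3.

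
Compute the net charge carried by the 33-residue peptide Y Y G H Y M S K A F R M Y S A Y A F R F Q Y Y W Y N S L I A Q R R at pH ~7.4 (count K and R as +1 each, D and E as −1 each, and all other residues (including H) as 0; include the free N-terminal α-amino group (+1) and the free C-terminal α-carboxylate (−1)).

Positive (K, R): K8, R11, R19, R32, R33 → +5.
Negative (D, E): none → −0.
The N-terminus (+1) and C-terminus (−1) cancel.
Net charge = (+5) + (−0) = +5.

+5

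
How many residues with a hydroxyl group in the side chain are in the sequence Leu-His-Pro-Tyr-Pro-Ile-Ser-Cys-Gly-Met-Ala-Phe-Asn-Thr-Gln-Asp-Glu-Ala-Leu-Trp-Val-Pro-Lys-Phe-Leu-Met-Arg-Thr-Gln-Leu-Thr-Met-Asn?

5

Serine (S), threonine (T), and tyrosine (Y) each carry a hydroxyl group on the side chain.
Matching residues: Tyr4, Ser7, Thr14, Thr28, Thr31.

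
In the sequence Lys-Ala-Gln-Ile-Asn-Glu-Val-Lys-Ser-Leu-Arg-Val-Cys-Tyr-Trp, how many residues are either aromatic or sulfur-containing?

Aromatic: F, W, Y. Sulfur-containing: C, M.
Aromatic residues here: Tyr14, Trp15 (2).
Sulfur-containing residues here: Cys13 (1).
The two groups share no amino acid, so total = 2 + 1 = 3.

3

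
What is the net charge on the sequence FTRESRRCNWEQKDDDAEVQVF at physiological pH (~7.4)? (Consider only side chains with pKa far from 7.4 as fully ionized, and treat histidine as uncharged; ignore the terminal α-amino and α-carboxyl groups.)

-2

The side chains ionized at physiological pH are Lys/Arg (+1) and Asp/Glu (−1); with His treated as neutral, nothing else contributes.
Positive (K, R): R3, R6, R7, K13 → +4.
Negative (D, E): E4, E11, D14, D15, D16, E18 → −6.
Net charge = (+4) + (−6) = −2.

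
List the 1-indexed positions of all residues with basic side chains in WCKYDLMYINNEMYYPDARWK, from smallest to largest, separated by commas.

K, R, and H are the three residues with basic side chains (ε-amine, guanidinium, and imidazole respectively).
Matching residues: K3, R19, K21.

3, 19, 21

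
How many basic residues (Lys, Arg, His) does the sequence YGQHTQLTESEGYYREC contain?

Matching residues: H4, R15.

2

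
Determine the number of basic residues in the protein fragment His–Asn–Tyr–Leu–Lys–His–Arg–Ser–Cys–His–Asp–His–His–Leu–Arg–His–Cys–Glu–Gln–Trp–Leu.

9

K, R, and H are the three residues with basic side chains (ε-amine, guanidinium, and imidazole respectively).
Matching residues: His1, Lys5, His6, Arg7, His10, His12, His13, Arg15, His16.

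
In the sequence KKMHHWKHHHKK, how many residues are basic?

K, R, and H are the three residues with basic side chains (ε-amine, guanidinium, and imidazole respectively).
Matching residues: K1, K2, H4, H5, K7, H8, H9, H10, K11, K12.

10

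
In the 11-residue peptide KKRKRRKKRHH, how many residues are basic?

The basic amino acids are Lys (K), Arg (R), and His (H).
Matching residues: K1, K2, R3, K4, R5, R6, K7, K8, R9, H10, H11.

11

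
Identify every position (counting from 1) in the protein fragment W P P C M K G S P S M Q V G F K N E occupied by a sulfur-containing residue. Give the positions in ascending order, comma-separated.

The sulfur-bearing residues are cysteine (–SH) and methionine (–S–CH₃).
Matching residues: C4, M5, M11.

4, 5, 11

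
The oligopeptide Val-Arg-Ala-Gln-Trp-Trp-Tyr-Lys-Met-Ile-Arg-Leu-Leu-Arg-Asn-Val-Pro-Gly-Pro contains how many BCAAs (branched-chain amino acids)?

5

V, L, and I make up the branched-chain aliphatic group.
Matching residues: Val1, Ile10, Leu12, Leu13, Val16.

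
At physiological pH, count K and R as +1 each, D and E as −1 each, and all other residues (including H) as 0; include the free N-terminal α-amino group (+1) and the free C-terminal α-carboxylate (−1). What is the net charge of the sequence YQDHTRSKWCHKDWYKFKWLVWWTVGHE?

+2

Positive (K, R): R6, K8, K12, K16, K18 → +5.
Negative (D, E): D3, D13, E28 → −3.
The N-terminus (+1) and C-terminus (−1) cancel.
Net charge = (+5) + (−3) = +2.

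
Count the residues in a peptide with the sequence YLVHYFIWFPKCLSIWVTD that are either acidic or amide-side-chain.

Acidic: D, E. Amide-side-chain: N, Q.
Acidic residues here: D19 (1).
Amide-side-chain residues here: none (0).
The two groups share no amino acid, so total = 1 + 0 = 1.

1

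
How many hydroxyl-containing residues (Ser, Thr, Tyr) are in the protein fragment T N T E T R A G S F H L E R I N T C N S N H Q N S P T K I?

8

Matching residues: T1, T3, T5, S9, T17, S20, S25, T27.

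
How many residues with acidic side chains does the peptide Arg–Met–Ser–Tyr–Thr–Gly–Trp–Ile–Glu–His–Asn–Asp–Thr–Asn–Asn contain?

2

Aspartate (D) and glutamate (E) have carboxylic-acid side chains and are the acidic amino acids.
Matching residues: Glu9, Asp12.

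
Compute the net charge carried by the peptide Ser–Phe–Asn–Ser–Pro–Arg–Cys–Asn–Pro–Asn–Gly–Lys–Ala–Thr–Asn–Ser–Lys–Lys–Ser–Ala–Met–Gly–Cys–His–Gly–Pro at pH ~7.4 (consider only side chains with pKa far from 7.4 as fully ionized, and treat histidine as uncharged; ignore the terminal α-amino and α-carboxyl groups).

+4

The side chains ionized at physiological pH are Lys/Arg (+1) and Asp/Glu (−1); with His treated as neutral, nothing else contributes.
Positive (K, R): Arg6, Lys12, Lys17, Lys18 → +4.
Negative (D, E): none → −0.
Net charge = (+4) + (−0) = +4.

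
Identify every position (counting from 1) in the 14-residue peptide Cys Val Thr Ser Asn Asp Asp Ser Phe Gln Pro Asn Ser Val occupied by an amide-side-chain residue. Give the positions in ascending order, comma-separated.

The amide-side-chain residues are Asn (N) and Gln (Q).
Matching residues: Asn5, Gln10, Asn12.

5, 10, 12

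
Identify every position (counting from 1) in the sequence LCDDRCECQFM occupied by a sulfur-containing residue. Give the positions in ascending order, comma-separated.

2, 6, 8, 11

Cysteine (C, thiol) and methionine (M, thioether) are the two sulfur-containing amino acids.
Matching residues: C2, C6, C8, M11.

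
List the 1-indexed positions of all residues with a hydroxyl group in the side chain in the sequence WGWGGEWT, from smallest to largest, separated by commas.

The –OH-bearing residues are Ser, Thr (aliphatic alcohols), and Tyr (phenol).
Matching residues: T8.

8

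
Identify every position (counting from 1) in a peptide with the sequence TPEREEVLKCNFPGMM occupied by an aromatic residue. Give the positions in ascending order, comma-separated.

12

The aromatic amino acids are Phe (F, benzyl), Trp (W, indole), and Tyr (Y, phenol).
Matching residues: F12.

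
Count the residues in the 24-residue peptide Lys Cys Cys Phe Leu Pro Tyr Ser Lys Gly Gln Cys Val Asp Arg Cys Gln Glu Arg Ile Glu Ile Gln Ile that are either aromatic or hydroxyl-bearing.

3

Aromatic: F, W, Y. Hydroxyl-bearing: S, T, Y.
Aromatic residues here: Phe4, Tyr7 (2).
Hydroxyl-bearing residues here: Tyr7, Ser8 (2).
Y is in both groups, so the 1 Y residue must not be double-counted.
Total = 2 + 2 − 1 = 3.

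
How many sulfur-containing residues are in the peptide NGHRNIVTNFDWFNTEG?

The sulfur-bearing residues are cysteine (–SH) and methionine (–S–CH₃).
None of the 17 residues belong to this group.

0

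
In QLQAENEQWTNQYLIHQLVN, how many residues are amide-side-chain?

Only N (asparagine) and Q (glutamine) carry a side-chain carboxamide.
Matching residues: Q1, Q3, N6, Q8, N11, Q12, Q17, N20.

8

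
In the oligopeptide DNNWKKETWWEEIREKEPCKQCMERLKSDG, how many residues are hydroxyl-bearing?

S, T, and Y are the three residues with a side-chain hydroxyl.
Matching residues: T8, S28.

2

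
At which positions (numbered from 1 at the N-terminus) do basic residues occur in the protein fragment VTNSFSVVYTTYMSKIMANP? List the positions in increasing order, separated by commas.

K, R, and H are the three residues with basic side chains (ε-amine, guanidinium, and imidazole respectively).
Matching residues: K15.

15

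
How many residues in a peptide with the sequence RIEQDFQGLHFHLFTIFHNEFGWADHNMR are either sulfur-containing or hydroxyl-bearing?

Sulfur-containing: C, M. Hydroxyl-bearing: S, T, Y.
Sulfur-containing residues here: M28 (1).
Hydroxyl-bearing residues here: T15 (1).
The two groups share no amino acid, so total = 1 + 1 = 2.

2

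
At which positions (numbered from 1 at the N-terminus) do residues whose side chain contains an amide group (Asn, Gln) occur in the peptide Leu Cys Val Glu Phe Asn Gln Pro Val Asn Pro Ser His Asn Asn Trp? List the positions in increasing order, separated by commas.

6, 7, 10, 14, 15

Matching residues: Asn6, Gln7, Asn10, Asn14, Asn15.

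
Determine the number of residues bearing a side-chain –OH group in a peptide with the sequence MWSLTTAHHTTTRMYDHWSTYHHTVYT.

13

The –OH-bearing residues are Ser, Thr (aliphatic alcohols), and Tyr (phenol).
Matching residues: S3, T5, T6, T10, T11, T12, Y15, S19, T20, Y21, T24, Y26, T27.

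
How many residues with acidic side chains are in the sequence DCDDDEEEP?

Only D (aspartate) and E (glutamate) carry a side-chain carboxylic acid.
Matching residues: D1, D3, D4, D5, E6, E7, E8.

7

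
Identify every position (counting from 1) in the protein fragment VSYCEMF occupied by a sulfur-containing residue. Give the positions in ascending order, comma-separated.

Only Cys (C) and Met (M) have a sulfur atom in the side chain.
Matching residues: C4, M6.

4, 6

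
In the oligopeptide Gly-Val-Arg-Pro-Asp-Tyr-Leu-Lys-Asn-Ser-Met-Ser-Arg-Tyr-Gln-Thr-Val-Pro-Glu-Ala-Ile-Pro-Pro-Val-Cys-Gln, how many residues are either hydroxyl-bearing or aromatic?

Hydroxyl-bearing: S, T, Y. Aromatic: F, W, Y.
Hydroxyl-bearing residues here: Tyr6, Ser10, Ser12, Tyr14, Thr16 (5).
Aromatic residues here: Tyr6, Tyr14 (2).
Y is in both groups, so the 2 Y residues must not be double-counted.
Total = 5 + 2 − 2 = 5.

5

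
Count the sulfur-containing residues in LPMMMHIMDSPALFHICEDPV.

5

Only Cys (C) and Met (M) have a sulfur atom in the side chain.
Matching residues: M3, M4, M5, M8, C17.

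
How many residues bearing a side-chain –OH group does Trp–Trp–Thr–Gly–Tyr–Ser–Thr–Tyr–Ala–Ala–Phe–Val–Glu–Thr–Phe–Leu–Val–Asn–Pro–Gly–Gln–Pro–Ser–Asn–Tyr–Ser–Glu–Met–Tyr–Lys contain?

S, T, and Y are the three residues with a side-chain hydroxyl.
Matching residues: Thr3, Tyr5, Ser6, Thr7, Tyr8, Thr14, Ser23, Tyr25, Ser26, Tyr29.

10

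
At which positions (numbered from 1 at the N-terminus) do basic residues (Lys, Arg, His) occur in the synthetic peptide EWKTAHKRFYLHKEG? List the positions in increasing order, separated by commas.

Matching residues: K3, H6, K7, R8, H12, K13.

3, 6, 7, 8, 12, 13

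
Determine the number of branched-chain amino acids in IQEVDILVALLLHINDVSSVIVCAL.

The BCAAs are Val, Leu, and Ile — aliphatic side chains with a branch point.
Matching residues: I1, V4, I6, L7, V8, L10, L11, L12, I14, V17, V20, I21, V22, L25.

14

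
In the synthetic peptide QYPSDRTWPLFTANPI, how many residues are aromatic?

3

F, W, and Y each carry an aromatic ring on the side chain.
Matching residues: Y2, W8, F11.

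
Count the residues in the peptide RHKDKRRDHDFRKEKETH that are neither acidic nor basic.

2

Acidic: D, E. Basic: K, R, H. All other residues are neither.
Matching residues: F11, T17.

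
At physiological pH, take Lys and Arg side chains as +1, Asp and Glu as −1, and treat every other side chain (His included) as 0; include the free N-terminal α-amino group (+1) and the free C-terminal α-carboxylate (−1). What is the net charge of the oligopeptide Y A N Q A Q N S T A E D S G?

-2

Positive (K, R): none → +0.
Negative (D, E): E11, D12 → −2.
The N-terminus (+1) and C-terminus (−1) cancel.
Net charge = (+0) + (−2) = −2.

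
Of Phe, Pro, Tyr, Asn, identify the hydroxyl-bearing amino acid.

Tyr

Serine (S), threonine (T), and tyrosine (Y) each carry a hydroxyl group on the side chain.
Of the listed options, only Tyr belongs to this group.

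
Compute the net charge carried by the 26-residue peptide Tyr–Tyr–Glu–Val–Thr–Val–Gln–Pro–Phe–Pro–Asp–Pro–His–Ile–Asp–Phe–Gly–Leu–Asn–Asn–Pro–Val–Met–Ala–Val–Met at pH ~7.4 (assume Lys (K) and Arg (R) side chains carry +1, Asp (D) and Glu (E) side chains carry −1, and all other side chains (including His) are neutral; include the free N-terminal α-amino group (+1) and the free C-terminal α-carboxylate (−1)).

-3

Positive (K, R): none → +0.
Negative (D, E): Glu3, Asp11, Asp15 → −3.
The N-terminus (+1) and C-terminus (−1) cancel.
Net charge = (+0) + (−3) = −3.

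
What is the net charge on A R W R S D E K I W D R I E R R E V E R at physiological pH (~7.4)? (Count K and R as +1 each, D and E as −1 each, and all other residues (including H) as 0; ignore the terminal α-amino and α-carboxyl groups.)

Positive (K, R): R2, R4, K8, R12, R15, R16, R20 → +7.
Negative (D, E): D6, E7, D11, E14, E17, E19 → −6.
Net charge = (+7) + (−6) = +1.

+1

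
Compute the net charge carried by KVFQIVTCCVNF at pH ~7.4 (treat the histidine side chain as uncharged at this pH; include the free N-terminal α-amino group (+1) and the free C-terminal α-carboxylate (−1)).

Near pH 7.4, K and R contribute +1 each, D and E contribute −1 each, and every other side chain (His included, as stated) is uncharged.
Positive (K, R): K1 → +1.
Negative (D, E): none → −0.
The N-terminus (+1) and C-terminus (−1) cancel.
Net charge = (+1) + (−0) = +1.

+1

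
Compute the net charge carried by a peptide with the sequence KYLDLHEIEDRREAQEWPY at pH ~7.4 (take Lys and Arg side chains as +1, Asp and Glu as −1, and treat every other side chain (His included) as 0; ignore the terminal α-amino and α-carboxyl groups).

-3

Positive (K, R): K1, R11, R12 → +3.
Negative (D, E): D4, E7, E9, D10, E13, E16 → −6.
Net charge = (+3) + (−6) = −3.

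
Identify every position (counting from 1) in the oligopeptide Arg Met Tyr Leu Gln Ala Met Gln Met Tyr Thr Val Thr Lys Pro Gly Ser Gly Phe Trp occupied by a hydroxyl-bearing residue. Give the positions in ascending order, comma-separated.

3, 10, 11, 13, 17

Serine (S), threonine (T), and tyrosine (Y) each carry a hydroxyl group on the side chain.
Matching residues: Tyr3, Tyr10, Thr11, Thr13, Ser17.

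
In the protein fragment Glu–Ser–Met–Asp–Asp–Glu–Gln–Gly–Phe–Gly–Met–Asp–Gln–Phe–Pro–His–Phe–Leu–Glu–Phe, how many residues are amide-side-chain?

Only N (asparagine) and Q (glutamine) carry a side-chain carboxamide.
Matching residues: Gln7, Gln13.

2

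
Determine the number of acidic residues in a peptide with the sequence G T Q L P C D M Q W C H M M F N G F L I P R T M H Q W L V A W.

1

The acidic residues are Asp (D) and Glu (E), whose side chains end in a carboxylate group.
Matching residues: D7.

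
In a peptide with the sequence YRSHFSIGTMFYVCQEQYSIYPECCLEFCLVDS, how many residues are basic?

K, R, and H are the three residues with basic side chains (ε-amine, guanidinium, and imidazole respectively).
Matching residues: R2, H4.

2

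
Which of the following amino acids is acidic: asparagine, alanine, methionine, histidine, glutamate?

glutamate

The acidic residues are Asp (D) and Glu (E), whose side chains end in a carboxylate group.
Of the listed options, only glutamate belongs to this group.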